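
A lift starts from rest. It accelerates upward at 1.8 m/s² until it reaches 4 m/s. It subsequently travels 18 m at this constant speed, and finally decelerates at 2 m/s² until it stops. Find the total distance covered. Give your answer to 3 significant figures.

26.4 m

Phase 1 (accelerating): v₀ = 0 m/s, a = 1.8 m/s².
v = v₀ + at → t = (4 − 0) / 1.8 = 2.22 s
v² = v₀² + 2aΔx → Δx = (4² − 0²)/(2·1.8) = 4.44 m

Phase 2 (constant speed): v₀ = 4.00 m/s, a = 0 m/s².
Constant speed: t = d/v = 18/4.00 = 4.50 s

Phase 3 (decelerating): v₀ = 4.00 m/s, a = -2 m/s².
v = v₀ + at → t = (0 − 4.00) / -2 = 2.00 s
v² = v₀² + 2aΔx → Δx = (0² − 4.00²)/(2·-2) = 4.00 m
Total distance = 4.44 + 18.0 + 4.00 = 26.4 m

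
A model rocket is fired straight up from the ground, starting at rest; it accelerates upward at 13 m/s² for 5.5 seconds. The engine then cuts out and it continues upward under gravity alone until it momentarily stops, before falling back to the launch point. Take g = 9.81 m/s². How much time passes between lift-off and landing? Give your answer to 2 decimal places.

22.44 s

Phase 1 (powered ascent): v₀ = 0 m/s, a = 13 m/s².
v = v₀ + at = 0 + (13)(5.5) = 71.5 m/s
Δx = v₀t + ½at² = 0·5.5 + 0.5·13·5.5² = 197 m

Phase 2 (coasting upward): v₀ = 71.5 m/s, a = -9.81 m/s².
v = v₀ + at → t = (0 − 71.5) / -9.81 = 7.29 s
v² = v₀² + 2aΔx → Δx = (0² − 71.5²)/(2·-9.81) = 261 m

Phase 3 (free fall): v₀ = 0 m/s, a = -9.81 m/s².
Falls 457 m from rest: t = √(2·457/9.81) = 9.65 s; v = g·t = 94.7 m/s.
Total time = 5.50 + 7.29 + 9.65 = 22.4 s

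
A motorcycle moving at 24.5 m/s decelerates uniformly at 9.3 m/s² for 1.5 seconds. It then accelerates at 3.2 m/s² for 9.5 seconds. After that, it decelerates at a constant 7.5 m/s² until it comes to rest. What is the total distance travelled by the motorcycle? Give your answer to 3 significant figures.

383 m

Phase 1 (decelerating): v₀ = 24.5 m/s, a = -9.3 m/s².
v = v₀ + at = 24.5 + (-9.3)(1.5) = 10.5 m/s
Δx = v₀t + ½at² = 24.5·1.5 + 0.5·-9.3·1.5² = 26.3 m

Phase 2 (accelerating): v₀ = 10.5 m/s, a = 3.2 m/s².
v = v₀ + at = 10.5 + (3.2)(9.5) = 41.0 m/s
Δx = v₀t + ½at² = 10.5·9.5 + 0.5·3.2·9.5² = 245 m

Phase 3 (decelerating): v₀ = 41.0 m/s, a = -7.5 m/s².
v = v₀ + at → t = (0 − 41.0) / -7.5 = 5.46 s
v² = v₀² + 2aΔx → Δx = (0² − 41.0²)/(2·-7.5) = 112 m
Total distance = 26.3 + 245 + 112 = 383 m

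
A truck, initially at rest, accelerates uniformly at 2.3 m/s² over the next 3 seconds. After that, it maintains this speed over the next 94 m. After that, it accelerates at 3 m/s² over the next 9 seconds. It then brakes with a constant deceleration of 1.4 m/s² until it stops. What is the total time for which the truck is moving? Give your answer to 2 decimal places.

49.84 s

Phase 1 (accelerating): v₀ = 0 m/s, a = 2.3 m/s².
v = v₀ + at = 0 + (2.3)(3) = 6.90 m/s
Δx = v₀t + ½at² = 0·3 + 0.5·2.3·3² = 10.3 m

Phase 2 (constant speed): v₀ = 6.90 m/s, a = 0 m/s².
Constant speed: t = d/v = 94/6.90 = 13.6 s

Phase 3 (accelerating): v₀ = 6.90 m/s, a = 3 m/s².
v = v₀ + at = 6.90 + (3)(9) = 33.9 m/s
Δx = v₀t + ½at² = 6.90·9 + 0.5·3·9² = 184 m

Phase 4 (decelerating): v₀ = 33.9 m/s, a = -1.4 m/s².
v = v₀ + at → t = (0 − 33.9) / -1.4 = 24.2 s
v² = v₀² + 2aΔx → Δx = (0² − 33.9²)/(2·-1.4) = 410 m
Total time = 3.00 + 13.6 + 9.00 + 24.2 = 49.8 s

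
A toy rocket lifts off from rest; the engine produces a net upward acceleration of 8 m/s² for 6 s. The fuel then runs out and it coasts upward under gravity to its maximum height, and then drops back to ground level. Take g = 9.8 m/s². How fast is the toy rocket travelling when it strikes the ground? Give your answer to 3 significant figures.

Phase 1 (powered ascent): v₀ = 0 m/s, a = 8 m/s².
v = v₀ + at = 0 + (8)(6) = 48.0 m/s
Δx = v₀t + ½at² = 0·6 + 0.5·8·6² = 144 m

Phase 2 (coasting upward): v₀ = 48.0 m/s, a = -9.8 m/s².
v = v₀ + at → t = (0 − 48.0) / -9.8 = 4.90 s
v² = v₀² + 2aΔx → Δx = (0² − 48.0²)/(2·-9.8) = 118 m

Phase 3 (free fall): v₀ = 0 m/s, a = -9.8 m/s².
Falls 262 m from rest: t = √(2·262/9.8) = 7.31 s; v = g·t = 71.6 m/s.
Impact speed = 71.6 m/s

71.6 m/s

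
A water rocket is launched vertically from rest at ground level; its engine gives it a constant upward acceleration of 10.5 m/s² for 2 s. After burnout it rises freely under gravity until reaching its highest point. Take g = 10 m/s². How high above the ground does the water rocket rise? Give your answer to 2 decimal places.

Phase 1 (powered ascent): v₀ = 0 m/s, a = 10.5 m/s².
v = v₀ + at = 0 + (10.5)(2) = 21.0 m/s
Δx = v₀t + ½at² = 0·2 + 0.5·10.5·2² = 21.0 m

Phase 2 (coasting upward): v₀ = 21.0 m/s, a = -10 m/s².
v = v₀ + at → t = (0 − 21.0) / -10 = 2.10 s
v² = v₀² + 2aΔx → Δx = (0² − 21.0²)/(2·-10) = 22.1 m
Maximum height = 21.0 + 22.1 = 43.0 m

43.05 m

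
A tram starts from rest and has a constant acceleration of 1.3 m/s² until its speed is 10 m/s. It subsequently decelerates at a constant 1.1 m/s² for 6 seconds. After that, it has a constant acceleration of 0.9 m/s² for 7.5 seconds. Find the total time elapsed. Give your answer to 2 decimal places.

21.19 s

Phase 1 (accelerating): v₀ = 0 m/s, a = 1.3 m/s².
v = v₀ + at → t = (10 − 0) / 1.3 = 7.69 s
v² = v₀² + 2aΔx → Δx = (10² − 0²)/(2·1.3) = 38.5 m

Phase 2 (decelerating): v₀ = 10.0 m/s, a = -1.1 m/s².
v = v₀ + at = 10.0 + (-1.1)(6) = 3.40 m/s
Δx = v₀t + ½at² = 10.0·6 + 0.5·-1.1·6² = 40.2 m

Phase 3 (accelerating): v₀ = 3.40 m/s, a = 0.9 m/s².
v = v₀ + at = 3.40 + (0.9)(7.5) = 10.1 m/s
Δx = v₀t + ½at² = 3.40·7.5 + 0.5·0.9·7.5² = 50.8 m
Total time = 7.69 + 6.00 + 7.50 = 21.2 s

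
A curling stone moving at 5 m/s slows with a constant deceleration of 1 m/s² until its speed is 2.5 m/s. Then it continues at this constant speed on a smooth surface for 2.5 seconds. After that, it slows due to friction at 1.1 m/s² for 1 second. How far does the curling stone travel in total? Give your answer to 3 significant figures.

17.6 m

Phase 1 (decelerating): v₀ = 5.00 m/s, a = -1 m/s².
v = v₀ + at → t = (2.5 − 5.00) / -1 = 2.50 s
v² = v₀² + 2aΔx → Δx = (2.5² − 5.00²)/(2·-1) = 9.38 m

Phase 2 (constant speed): v₀ = 2.50 m/s, a = 0 m/s².
v = v₀ + at = 2.50 + (0)(2.5) = 2.50 m/s
Δx = v₀t + ½at² = 2.50·2.5 + 0.5·0·2.5² = 6.25 m

Phase 3 (decelerating): v₀ = 2.50 m/s, a = -1.1 m/s².
v = v₀ + at = 2.50 + (-1.1)(1) = 1.40 m/s
Δx = v₀t + ½at² = 2.50·1 + 0.5·-1.1·1² = 1.95 m
Total distance = 9.38 + 6.25 + 1.95 = 17.6 m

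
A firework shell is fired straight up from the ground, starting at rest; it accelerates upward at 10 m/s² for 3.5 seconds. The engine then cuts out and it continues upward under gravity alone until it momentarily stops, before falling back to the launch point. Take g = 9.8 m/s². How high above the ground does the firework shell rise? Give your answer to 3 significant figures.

Phase 1 (powered ascent): v₀ = 0 m/s, a = 10 m/s².
v = v₀ + at = 0 + (10)(3.5) = 35.0 m/s
Δx = v₀t + ½at² = 0·3.5 + 0.5·10·3.5² = 61.2 m

Phase 2 (coasting upward): v₀ = 35.0 m/s, a = -9.8 m/s².
v = v₀ + at → t = (0 − 35.0) / -9.8 = 3.57 s
v² = v₀² + 2aΔx → Δx = (0² − 35.0²)/(2·-9.8) = 62.5 m
Maximum height = 61.2 + 62.5 = 124 m

124 m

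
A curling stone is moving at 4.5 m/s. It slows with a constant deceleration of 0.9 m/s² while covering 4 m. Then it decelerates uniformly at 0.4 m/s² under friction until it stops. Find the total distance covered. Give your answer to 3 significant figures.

Phase 1 (decelerating): v₀ = 4.50 m/s, a = -0.9 m/s².
v² = v₀² + 2aΔx = 4.50² + 2·-0.9·4 = 13.1 → v = 3.61 m/s
t = (v − v₀)/a = (3.61 − 4.50)/-0.9 = 0.986 s

Phase 2 (decelerating): v₀ = 3.61 m/s, a = -0.4 m/s².
v = v₀ + at → t = (0 − 3.61) / -0.4 = 9.03 s
v² = v₀² + 2aΔx → Δx = (0² − 3.61²)/(2·-0.4) = 16.3 m
Total distance = 4.00 + 16.3 = 20.3 m

20.3 m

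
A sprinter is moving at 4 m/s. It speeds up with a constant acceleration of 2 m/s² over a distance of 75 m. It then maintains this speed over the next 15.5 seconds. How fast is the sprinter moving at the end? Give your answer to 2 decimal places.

Phase 1 (accelerating): v₀ = 4.00 m/s, a = 2 m/s².
v² = v₀² + 2aΔx = 4.00² + 2·2·75 = 316 → v = 17.8 m/s
t = (v − v₀)/a = (17.8 − 4.00)/2 = 6.89 s

Phase 2 (constant speed): v₀ = 17.8 m/s, a = 0 m/s².
v = v₀ + at = 17.8 + (0)(15.5) = 17.8 m/s
Δx = v₀t + ½at² = 17.8·15.5 + 0.5·0·15.5² = 276 m
Final speed = 17.8 m/s

17.78 m/s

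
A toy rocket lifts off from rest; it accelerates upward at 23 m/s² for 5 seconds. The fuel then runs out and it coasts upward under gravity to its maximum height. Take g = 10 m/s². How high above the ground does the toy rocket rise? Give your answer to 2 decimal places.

Phase 1 (powered ascent): v₀ = 0 m/s, a = 23 m/s².
v = v₀ + at = 0 + (23)(5) = 115 m/s
Δx = v₀t + ½at² = 0·5 + 0.5·23·5² = 288 m

Phase 2 (coasting upward): v₀ = 115 m/s, a = -10 m/s².
v = v₀ + at → t = (0 − 115) / -10 = 11.5 s
v² = v₀² + 2aΔx → Δx = (0² − 115²)/(2·-10) = 661 m
Maximum height = 288 + 661 = 949 m

948.75 m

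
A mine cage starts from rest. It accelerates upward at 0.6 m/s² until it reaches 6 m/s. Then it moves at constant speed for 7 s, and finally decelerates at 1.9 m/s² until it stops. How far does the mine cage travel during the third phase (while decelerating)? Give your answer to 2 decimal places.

Phase 1 (accelerating): v₀ = 0 m/s, a = 0.6 m/s².
v = v₀ + at → t = (6 − 0) / 0.6 = 10.0 s
v² = v₀² + 2aΔx → Δx = (6² − 0²)/(2·0.6) = 30.0 m

Phase 2 (constant speed): v₀ = 6.00 m/s, a = 0 m/s².
v = v₀ + at = 6.00 + (0)(7) = 6.00 m/s
Δx = v₀t + ½at² = 6.00·7 + 0.5·0·7² = 42.0 m

Phase 3 (decelerating): v₀ = 6.00 m/s, a = -1.9 m/s².
v = v₀ + at → t = (0 − 6.00) / -1.9 = 3.16 s
v² = v₀² + 2aΔx → Δx = (0² − 6.00²)/(2·-1.9) = 9.47 m
Distance in phase 3 = 9.47 m

9.47 m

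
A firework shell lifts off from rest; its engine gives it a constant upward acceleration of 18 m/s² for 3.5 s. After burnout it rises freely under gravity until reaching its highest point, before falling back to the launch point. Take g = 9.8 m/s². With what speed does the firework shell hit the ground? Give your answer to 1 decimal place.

Phase 1 (powered ascent): v₀ = 0 m/s, a = 18 m/s².
v = v₀ + at = 0 + (18)(3.5) = 63.0 m/s
Δx = v₀t + ½at² = 0·3.5 + 0.5·18·3.5² = 110 m

Phase 2 (coasting upward): v₀ = 63.0 m/s, a = -9.8 m/s².
v = v₀ + at → t = (0 − 63.0) / -9.8 = 6.43 s
v² = v₀² + 2aΔx → Δx = (0² − 63.0²)/(2·-9.8) = 202 m

Phase 3 (free fall): v₀ = 0 m/s, a = -9.8 m/s².
Falls 313 m from rest: t = √(2·313/9.8) = 7.99 s; v = g·t = 78.3 m/s.
Impact speed = 78.3 m/s

78.3 m/s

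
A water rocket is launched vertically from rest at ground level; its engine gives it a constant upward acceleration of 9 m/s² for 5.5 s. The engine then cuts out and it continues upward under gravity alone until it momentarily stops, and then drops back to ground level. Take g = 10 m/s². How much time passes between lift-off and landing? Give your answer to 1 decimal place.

17.6 s

Phase 1 (powered ascent): v₀ = 0 m/s, a = 9 m/s².
v = v₀ + at = 0 + (9)(5.5) = 49.5 m/s
Δx = v₀t + ½at² = 0·5.5 + 0.5·9·5.5² = 136 m

Phase 2 (coasting upward): v₀ = 49.5 m/s, a = -10 m/s².
v = v₀ + at → t = (0 − 49.5) / -10 = 4.95 s
v² = v₀² + 2aΔx → Δx = (0² − 49.5²)/(2·-10) = 123 m

Phase 3 (free fall): v₀ = 0 m/s, a = -10 m/s².
Falls 259 m from rest: t = √(2·259/10) = 7.19 s; v = g·t = 71.9 m/s.
Total time = 5.50 + 4.95 + 7.19 = 17.6 s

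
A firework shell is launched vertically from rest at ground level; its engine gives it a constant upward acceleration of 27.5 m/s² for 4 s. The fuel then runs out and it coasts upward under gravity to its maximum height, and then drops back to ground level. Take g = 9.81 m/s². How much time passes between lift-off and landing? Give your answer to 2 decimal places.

28.27 s

Phase 1 (powered ascent): v₀ = 0 m/s, a = 27.5 m/s².
v = v₀ + at = 0 + (27.5)(4) = 110 m/s
Δx = v₀t + ½at² = 0·4 + 0.5·27.5·4² = 220 m

Phase 2 (coasting upward): v₀ = 110 m/s, a = -9.81 m/s².
v = v₀ + at → t = (0 − 110) / -9.81 = 11.2 s
v² = v₀² + 2aΔx → Δx = (0² − 110²)/(2·-9.81) = 617 m

Phase 3 (free fall): v₀ = 0 m/s, a = -9.81 m/s².
Falls 837 m from rest: t = √(2·837/9.81) = 13.1 s; v = g·t = 128 m/s.
Total time = 4.00 + 11.2 + 13.1 = 28.3 s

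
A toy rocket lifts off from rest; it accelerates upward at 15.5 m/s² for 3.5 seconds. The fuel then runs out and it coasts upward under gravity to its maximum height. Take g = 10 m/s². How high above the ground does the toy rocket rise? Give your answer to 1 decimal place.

242.1 m

Phase 1 (powered ascent): v₀ = 0 m/s, a = 15.5 m/s².
v = v₀ + at = 0 + (15.5)(3.5) = 54.2 m/s
Δx = v₀t + ½at² = 0·3.5 + 0.5·15.5·3.5² = 94.9 m

Phase 2 (coasting upward): v₀ = 54.2 m/s, a = -10 m/s².
v = v₀ + at → t = (0 − 54.2) / -10 = 5.42 s
v² = v₀² + 2aΔx → Δx = (0² − 54.2²)/(2·-10) = 147 m
Maximum height = 94.9 + 147 = 242 m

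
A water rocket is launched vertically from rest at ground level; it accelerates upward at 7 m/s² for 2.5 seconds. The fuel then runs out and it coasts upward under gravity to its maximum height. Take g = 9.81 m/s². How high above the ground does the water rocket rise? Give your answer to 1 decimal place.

Phase 1 (powered ascent): v₀ = 0 m/s, a = 7 m/s².
v = v₀ + at = 0 + (7)(2.5) = 17.5 m/s
Δx = v₀t + ½at² = 0·2.5 + 0.5·7·2.5² = 21.9 m

Phase 2 (coasting upward): v₀ = 17.5 m/s, a = -9.81 m/s².
v = v₀ + at → t = (0 − 17.5) / -9.81 = 1.78 s
v² = v₀² + 2aΔx → Δx = (0² − 17.5²)/(2·-9.81) = 15.6 m
Maximum height = 21.9 + 15.6 = 37.5 m

37.5 m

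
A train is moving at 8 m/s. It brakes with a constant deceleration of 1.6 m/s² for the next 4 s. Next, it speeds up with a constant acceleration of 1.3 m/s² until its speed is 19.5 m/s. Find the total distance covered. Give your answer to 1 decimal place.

164.5 m

Phase 1 (decelerating): v₀ = 8.00 m/s, a = -1.6 m/s².
v = v₀ + at = 8.00 + (-1.6)(4) = 1.60 m/s
Δx = v₀t + ½at² = 8.00·4 + 0.5·-1.6·4² = 19.2 m

Phase 2 (accelerating): v₀ = 1.60 m/s, a = 1.3 m/s².
v = v₀ + at → t = (19.5 − 1.60) / 1.3 = 13.8 s
v² = v₀² + 2aΔx → Δx = (19.5² − 1.60²)/(2·1.3) = 145 m
Total distance = 19.2 + 145 = 164 m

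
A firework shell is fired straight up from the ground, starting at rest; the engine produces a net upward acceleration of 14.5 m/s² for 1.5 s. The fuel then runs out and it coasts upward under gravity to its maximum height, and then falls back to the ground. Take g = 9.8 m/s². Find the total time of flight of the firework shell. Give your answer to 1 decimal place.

6.6 s

Phase 1 (powered ascent): v₀ = 0 m/s, a = 14.5 m/s².
v = v₀ + at = 0 + (14.5)(1.5) = 21.8 m/s
Δx = v₀t + ½at² = 0·1.5 + 0.5·14.5·1.5² = 16.3 m

Phase 2 (coasting upward): v₀ = 21.8 m/s, a = -9.8 m/s².
v = v₀ + at → t = (0 − 21.8) / -9.8 = 2.22 s
v² = v₀² + 2aΔx → Δx = (0² − 21.8²)/(2·-9.8) = 24.1 m

Phase 3 (free fall): v₀ = 0 m/s, a = -9.8 m/s².
Falls 40.4 m from rest: t = √(2·40.4/9.8) = 2.87 s; v = g·t = 28.2 m/s.
Total time = 1.50 + 2.22 + 2.87 = 6.59 s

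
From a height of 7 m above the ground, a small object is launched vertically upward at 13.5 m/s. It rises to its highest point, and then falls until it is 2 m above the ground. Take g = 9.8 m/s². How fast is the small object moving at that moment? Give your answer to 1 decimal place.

Phase 1 (rising): v₀ = 13.5 m/s, a = -9.8 m/s².
v = v₀ + at → t = (0 − 13.5) / -9.8 = 1.38 s
v² = v₀² + 2aΔx → Δx = (0² − 13.5²)/(2·-9.8) = 9.30 m

Phase 2 (falling): v₀ = 0 m/s, a = -9.8 m/s².
Falls 14.3 m from rest: t = √(2·14.3/9.8) = 1.71 s; v = g·t = 16.7 m/s.
Final speed = 16.7 m/s

16.7 m/s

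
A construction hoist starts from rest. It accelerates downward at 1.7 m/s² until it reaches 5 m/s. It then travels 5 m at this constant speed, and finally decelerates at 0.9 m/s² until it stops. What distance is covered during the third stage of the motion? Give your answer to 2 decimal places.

13.89 m

Phase 1 (accelerating): v₀ = 0 m/s, a = 1.7 m/s².
v = v₀ + at → t = (5 − 0) / 1.7 = 2.94 s
v² = v₀² + 2aΔx → Δx = (5² − 0²)/(2·1.7) = 7.35 m

Phase 2 (constant speed): v₀ = 5.00 m/s, a = 0 m/s².
Constant speed: t = d/v = 5/5.00 = 1.00 s

Phase 3 (decelerating): v₀ = 5.00 m/s, a = -0.9 m/s².
v = v₀ + at → t = (0 − 5.00) / -0.9 = 5.56 s
v² = v₀² + 2aΔx → Δx = (0² − 5.00²)/(2·-0.9) = 13.9 m
Distance in phase 3 = 13.9 m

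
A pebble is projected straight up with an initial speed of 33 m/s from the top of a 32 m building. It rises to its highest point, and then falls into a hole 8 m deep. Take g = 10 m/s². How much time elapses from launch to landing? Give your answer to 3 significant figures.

Phase 1 (rising): v₀ = 33.0 m/s, a = -10 m/s².
v = v₀ + at → t = (0 − 33.0) / -10 = 3.30 s
v² = v₀² + 2aΔx → Δx = (0² − 33.0²)/(2·-10) = 54.5 m

Phase 2 (falling): v₀ = 0 m/s, a = -10 m/s².
Falls 94.5 m from rest: t = √(2·94.5/10) = 4.35 s; v = g·t = 43.5 m/s.
Total time = 3.30 + 4.35 = 7.65 s

7.65 s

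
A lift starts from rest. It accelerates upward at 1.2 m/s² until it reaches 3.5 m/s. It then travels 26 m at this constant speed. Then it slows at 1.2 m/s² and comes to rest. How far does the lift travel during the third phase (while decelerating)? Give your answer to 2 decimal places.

5.10 m

Phase 1 (accelerating): v₀ = 0 m/s, a = 1.2 m/s².
v = v₀ + at → t = (3.5 − 0) / 1.2 = 2.92 s
v² = v₀² + 2aΔx → Δx = (3.5² − 0²)/(2·1.2) = 5.10 m

Phase 2 (constant speed): v₀ = 3.50 m/s, a = 0 m/s².
Constant speed: t = d/v = 26/3.50 = 7.43 s

Phase 3 (decelerating): v₀ = 3.50 m/s, a = -1.2 m/s².
v = v₀ + at → t = (0 − 3.50) / -1.2 = 2.92 s
v² = v₀² + 2aΔx → Δx = (0² − 3.50²)/(2·-1.2) = 5.10 m
Distance in phase 3 = 5.10 m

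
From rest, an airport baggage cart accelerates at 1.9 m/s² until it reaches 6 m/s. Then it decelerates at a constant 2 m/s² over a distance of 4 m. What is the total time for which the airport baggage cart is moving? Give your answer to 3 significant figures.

Phase 1 (accelerating): v₀ = 0 m/s, a = 1.9 m/s².
v = v₀ + at → t = (6 − 0) / 1.9 = 3.16 s
v² = v₀² + 2aΔx → Δx = (6² − 0²)/(2·1.9) = 9.47 m

Phase 2 (decelerating): v₀ = 6.00 m/s, a = -2 m/s².
v² = v₀² + 2aΔx = 6.00² + 2·-2·4 = 20.0 → v = 4.47 m/s
t = (v − v₀)/a = (4.47 − 6.00)/-2 = 0.764 s
Total time = 3.16 + 0.764 = 3.92 s

3.92 s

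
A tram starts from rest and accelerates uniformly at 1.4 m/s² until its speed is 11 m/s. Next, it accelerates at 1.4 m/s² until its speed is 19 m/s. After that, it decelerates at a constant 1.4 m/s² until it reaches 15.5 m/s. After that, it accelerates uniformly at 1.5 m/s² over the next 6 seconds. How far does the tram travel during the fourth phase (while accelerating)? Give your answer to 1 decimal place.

120.0 m

Phase 1 (accelerating): v₀ = 0 m/s, a = 1.4 m/s².
v = v₀ + at → t = (11 − 0) / 1.4 = 7.86 s
v² = v₀² + 2aΔx → Δx = (11² − 0²)/(2·1.4) = 43.2 m

Phase 2 (accelerating): v₀ = 11.0 m/s, a = 1.4 m/s².
v = v₀ + at → t = (19 − 11.0) / 1.4 = 5.71 s
v² = v₀² + 2aΔx → Δx = (19² − 11.0²)/(2·1.4) = 85.7 m

Phase 3 (decelerating): v₀ = 19.0 m/s, a = -1.4 m/s².
v = v₀ + at → t = (15.5 − 19.0) / -1.4 = 2.50 s
v² = v₀² + 2aΔx → Δx = (15.5² − 19.0²)/(2·-1.4) = 43.1 m

Phase 4 (accelerating): v₀ = 15.5 m/s, a = 1.5 m/s².
v = v₀ + at = 15.5 + (1.5)(6) = 24.5 m/s
Δx = v₀t + ½at² = 15.5·6 + 0.5·1.5·6² = 120 m
Distance in phase 4 = 120 m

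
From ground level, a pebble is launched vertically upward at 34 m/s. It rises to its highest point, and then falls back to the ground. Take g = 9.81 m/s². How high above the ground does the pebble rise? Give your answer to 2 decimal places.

Phase 1 (rising): v₀ = 34.0 m/s, a = -9.81 m/s².
v = v₀ + at → t = (0 − 34.0) / -9.81 = 3.47 s
v² = v₀² + 2aΔx → Δx = (0² − 34.0²)/(2·-9.81) = 58.9 m
Maximum height = 58.9 m

58.92 m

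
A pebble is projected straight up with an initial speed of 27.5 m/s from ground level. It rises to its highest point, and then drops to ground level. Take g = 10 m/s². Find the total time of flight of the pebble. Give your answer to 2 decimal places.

5.50 s

Phase 1 (rising): v₀ = 27.5 m/s, a = -10 m/s².
v = v₀ + at → t = (0 − 27.5) / -10 = 2.75 s
v² = v₀² + 2aΔx → Δx = (0² − 27.5²)/(2·-10) = 37.8 m

Phase 2 (falling): v₀ = 0 m/s, a = -10 m/s².
Falls 37.8 m from rest: t = √(2·37.8/10) = 2.75 s; v = g·t = 27.5 m/s.
Total time = 2.75 + 2.75 = 5.50 s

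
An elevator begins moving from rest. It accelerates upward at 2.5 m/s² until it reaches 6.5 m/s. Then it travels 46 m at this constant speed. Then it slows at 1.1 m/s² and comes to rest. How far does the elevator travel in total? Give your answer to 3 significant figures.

Phase 1 (accelerating): v₀ = 0 m/s, a = 2.5 m/s².
v = v₀ + at → t = (6.5 − 0) / 2.5 = 2.60 s
v² = v₀² + 2aΔx → Δx = (6.5² − 0²)/(2·2.5) = 8.45 m

Phase 2 (constant speed): v₀ = 6.50 m/s, a = 0 m/s².
Constant speed: t = d/v = 46/6.50 = 7.08 s

Phase 3 (decelerating): v₀ = 6.50 m/s, a = -1.1 m/s².
v = v₀ + at → t = (0 − 6.50) / -1.1 = 5.91 s
v² = v₀² + 2aΔx → Δx = (0² − 6.50²)/(2·-1.1) = 19.2 m
Total distance = 8.45 + 46.0 + 19.2 = 73.7 m

73.7 m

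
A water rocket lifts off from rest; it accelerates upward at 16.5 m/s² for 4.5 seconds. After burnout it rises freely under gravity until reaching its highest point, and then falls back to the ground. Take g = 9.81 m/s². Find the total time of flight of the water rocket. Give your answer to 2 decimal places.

Phase 1 (powered ascent): v₀ = 0 m/s, a = 16.5 m/s².
v = v₀ + at = 0 + (16.5)(4.5) = 74.2 m/s
Δx = v₀t + ½at² = 0·4.5 + 0.5·16.5·4.5² = 167 m

Phase 2 (coasting upward): v₀ = 74.2 m/s, a = -9.81 m/s².
v = v₀ + at → t = (0 − 74.2) / -9.81 = 7.57 s
v² = v₀² + 2aΔx → Δx = (0² − 74.2²)/(2·-9.81) = 281 m

Phase 3 (free fall): v₀ = 0 m/s, a = -9.81 m/s².
Falls 448 m from rest: t = √(2·448/9.81) = 9.56 s; v = g·t = 93.8 m/s.
Total time = 4.50 + 7.57 + 9.56 = 21.6 s

21.63 s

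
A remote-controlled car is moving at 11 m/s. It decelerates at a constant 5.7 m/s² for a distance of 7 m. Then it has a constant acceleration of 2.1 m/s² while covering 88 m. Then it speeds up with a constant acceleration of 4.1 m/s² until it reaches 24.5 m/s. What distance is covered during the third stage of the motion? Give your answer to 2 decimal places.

Phase 1 (decelerating): v₀ = 11.0 m/s, a = -5.7 m/s².
v² = v₀² + 2aΔx = 11.0² + 2·-5.7·7 = 41.2 → v = 6.42 m/s
t = (v − v₀)/a = (6.42 − 11.0)/-5.7 = 0.804 s

Phase 2 (accelerating): v₀ = 6.42 m/s, a = 2.1 m/s².
v² = v₀² + 2aΔx = 6.42² + 2·2.1·88 = 411 → v = 20.3 m/s
t = (v − v₀)/a = (20.3 − 6.42)/2.1 = 6.59 s

Phase 3 (accelerating): v₀ = 20.3 m/s, a = 4.1 m/s².
v = v₀ + at → t = (24.5 − 20.3) / 4.1 = 1.03 s
v² = v₀² + 2aΔx → Δx = (24.5² − 20.3²)/(2·4.1) = 23.1 m
Distance in phase 3 = 23.1 m

23.10 m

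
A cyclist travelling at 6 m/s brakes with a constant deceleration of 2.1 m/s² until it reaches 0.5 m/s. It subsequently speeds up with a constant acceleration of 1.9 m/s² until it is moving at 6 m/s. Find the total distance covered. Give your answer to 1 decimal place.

17.9 m

Phase 1 (decelerating): v₀ = 6.00 m/s, a = -2.1 m/s².
v = v₀ + at → t = (0.5 − 6.00) / -2.1 = 2.62 s
v² = v₀² + 2aΔx → Δx = (0.5² − 6.00²)/(2·-2.1) = 8.51 m

Phase 2 (accelerating): v₀ = 0.500 m/s, a = 1.9 m/s².
v = v₀ + at → t = (6 − 0.500) / 1.9 = 2.89 s
v² = v₀² + 2aΔx → Δx = (6² − 0.500²)/(2·1.9) = 9.41 m
Total distance = 8.51 + 9.41 = 17.9 m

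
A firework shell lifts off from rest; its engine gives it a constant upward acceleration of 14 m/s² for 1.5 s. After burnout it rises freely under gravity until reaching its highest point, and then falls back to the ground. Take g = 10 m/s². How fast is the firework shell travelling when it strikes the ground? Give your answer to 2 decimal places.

Phase 1 (powered ascent): v₀ = 0 m/s, a = 14 m/s².
v = v₀ + at = 0 + (14)(1.5) = 21.0 m/s
Δx = v₀t + ½at² = 0·1.5 + 0.5·14·1.5² = 15.8 m

Phase 2 (coasting upward): v₀ = 21.0 m/s, a = -10 m/s².
v = v₀ + at → t = (0 − 21.0) / -10 = 2.10 s
v² = v₀² + 2aΔx → Δx = (0² − 21.0²)/(2·-10) = 22.1 m

Phase 3 (free fall): v₀ = 0 m/s, a = -10 m/s².
Falls 37.8 m from rest: t = √(2·37.8/10) = 2.75 s; v = g·t = 27.5 m/s.
Impact speed = 27.5 m/s

27.50 m/s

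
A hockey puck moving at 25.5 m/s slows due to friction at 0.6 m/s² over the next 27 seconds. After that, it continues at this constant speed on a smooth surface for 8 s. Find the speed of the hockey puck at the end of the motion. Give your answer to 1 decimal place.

9.3 m/s

Phase 1 (decelerating): v₀ = 25.5 m/s, a = -0.6 m/s².
v = v₀ + at = 25.5 + (-0.6)(27) = 9.30 m/s
Δx = v₀t + ½at² = 25.5·27 + 0.5·-0.6·27² = 470 m

Phase 2 (constant speed): v₀ = 9.30 m/s, a = 0 m/s².
v = v₀ + at = 9.30 + (0)(8) = 9.30 m/s
Δx = v₀t + ½at² = 9.30·8 + 0.5·0·8² = 74.4 m
Final speed = 9.30 m/s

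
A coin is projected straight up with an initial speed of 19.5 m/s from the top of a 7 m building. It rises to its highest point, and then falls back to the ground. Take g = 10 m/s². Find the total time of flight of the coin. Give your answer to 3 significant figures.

Phase 1 (rising): v₀ = 19.5 m/s, a = -10 m/s².
v = v₀ + at → t = (0 − 19.5) / -10 = 1.95 s
v² = v₀² + 2aΔx → Δx = (0² − 19.5²)/(2·-10) = 19.0 m

Phase 2 (falling): v₀ = 0 m/s, a = -10 m/s².
Falls 26.0 m from rest: t = √(2·26.0/10) = 2.28 s; v = g·t = 22.8 m/s.
Total time = 1.95 + 2.28 = 4.23 s

4.23 s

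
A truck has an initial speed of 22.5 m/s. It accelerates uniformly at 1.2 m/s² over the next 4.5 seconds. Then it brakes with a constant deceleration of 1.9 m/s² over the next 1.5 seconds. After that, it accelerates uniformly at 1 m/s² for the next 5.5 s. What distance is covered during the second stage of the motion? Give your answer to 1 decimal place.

39.7 m

Phase 1 (accelerating): v₀ = 22.5 m/s, a = 1.2 m/s².
v = v₀ + at = 22.5 + (1.2)(4.5) = 27.9 m/s
Δx = v₀t + ½at² = 22.5·4.5 + 0.5·1.2·4.5² = 113 m

Phase 2 (decelerating): v₀ = 27.9 m/s, a = -1.9 m/s².
v = v₀ + at = 27.9 + (-1.9)(1.5) = 25.0 m/s
Δx = v₀t + ½at² = 27.9·1.5 + 0.5·-1.9·1.5² = 39.7 m
Distance in phase 2 = 39.7 m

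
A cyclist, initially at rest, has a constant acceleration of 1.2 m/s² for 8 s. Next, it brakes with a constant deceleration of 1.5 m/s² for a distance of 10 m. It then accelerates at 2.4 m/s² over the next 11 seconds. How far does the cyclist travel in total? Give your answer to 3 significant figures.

280 m

Phase 1 (accelerating): v₀ = 0 m/s, a = 1.2 m/s².
v = v₀ + at = 0 + (1.2)(8) = 9.60 m/s
Δx = v₀t + ½at² = 0·8 + 0.5·1.2·8² = 38.4 m

Phase 2 (decelerating): v₀ = 9.60 m/s, a = -1.5 m/s².
v² = v₀² + 2aΔx = 9.60² + 2·-1.5·10 = 62.2 → v = 7.88 m/s
t = (v − v₀)/a = (7.88 − 9.60)/-1.5 = 1.14 s

Phase 3 (accelerating): v₀ = 7.88 m/s, a = 2.4 m/s².
v = v₀ + at = 7.88 + (2.4)(11) = 34.3 m/s
Δx = v₀t + ½at² = 7.88·11 + 0.5·2.4·11² = 232 m
Total distance = 38.4 + 10.0 + 232 = 280 m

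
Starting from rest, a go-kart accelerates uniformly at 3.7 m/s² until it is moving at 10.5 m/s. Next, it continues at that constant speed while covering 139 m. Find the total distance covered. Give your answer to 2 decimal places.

Phase 1 (accelerating): v₀ = 0 m/s, a = 3.7 m/s².
v = v₀ + at → t = (10.5 − 0) / 3.7 = 2.84 s
v² = v₀² + 2aΔx → Δx = (10.5² − 0²)/(2·3.7) = 14.9 m

Phase 2 (constant speed): v₀ = 10.5 m/s, a = 0 m/s².
Constant speed: t = d/v = 139/10.5 = 13.2 s
Total distance = 14.9 + 139 = 154 m

153.90 m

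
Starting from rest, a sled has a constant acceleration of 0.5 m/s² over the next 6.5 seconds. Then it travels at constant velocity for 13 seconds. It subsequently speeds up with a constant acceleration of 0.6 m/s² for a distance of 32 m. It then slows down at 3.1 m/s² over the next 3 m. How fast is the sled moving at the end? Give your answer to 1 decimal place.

5.5 m/s

Phase 1 (accelerating): v₀ = 0 m/s, a = 0.5 m/s².
v = v₀ + at = 0 + (0.5)(6.5) = 3.25 m/s
Δx = v₀t + ½at² = 0·6.5 + 0.5·0.5·6.5² = 10.6 m

Phase 2 (constant speed): v₀ = 3.25 m/s, a = 0 m/s².
v = v₀ + at = 3.25 + (0)(13) = 3.25 m/s
Δx = v₀t + ½at² = 3.25·13 + 0.5·0·13² = 42.2 m

Phase 3 (accelerating): v₀ = 3.25 m/s, a = 0.6 m/s².
v² = v₀² + 2aΔx = 3.25² + 2·0.6·32 = 49.0 → v = 7.00 m/s
t = (v − v₀)/a = (7.00 − 3.25)/0.6 = 6.25 s

Phase 4 (decelerating): v₀ = 7.00 m/s, a = -3.1 m/s².
v² = v₀² + 2aΔx = 7.00² + 2·-3.1·3 = 30.4 → v = 5.51 m/s
t = (v − v₀)/a = (5.51 − 7.00)/-3.1 = 0.480 s
Final speed = 5.51 m/s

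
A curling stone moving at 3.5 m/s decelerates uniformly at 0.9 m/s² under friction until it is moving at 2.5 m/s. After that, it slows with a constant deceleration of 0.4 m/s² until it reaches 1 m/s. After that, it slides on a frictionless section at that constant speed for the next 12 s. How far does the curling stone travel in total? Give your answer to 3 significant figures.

Phase 1 (decelerating): v₀ = 3.50 m/s, a = -0.9 m/s².
v = v₀ + at → t = (2.5 − 3.50) / -0.9 = 1.11 s
v² = v₀² + 2aΔx → Δx = (2.5² − 3.50²)/(2·-0.9) = 3.33 m

Phase 2 (decelerating): v₀ = 2.50 m/s, a = -0.4 m/s².
v = v₀ + at → t = (1 − 2.50) / -0.4 = 3.75 s
v² = v₀² + 2aΔx → Δx = (1² − 2.50²)/(2·-0.4) = 6.56 m

Phase 3 (constant speed): v₀ = 1.00 m/s, a = 0 m/s².
v = v₀ + at = 1.00 + (0)(12) = 1.00 m/s
Δx = v₀t + ½at² = 1.00·12 + 0.5·0·12² = 12.0 m
Total distance = 3.33 + 6.56 + 12.0 = 21.9 m

21.9 m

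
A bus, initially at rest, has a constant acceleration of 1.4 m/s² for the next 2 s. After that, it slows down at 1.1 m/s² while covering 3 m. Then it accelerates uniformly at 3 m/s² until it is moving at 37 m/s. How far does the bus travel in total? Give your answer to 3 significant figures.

234 m

Phase 1 (accelerating): v₀ = 0 m/s, a = 1.4 m/s².
v = v₀ + at = 0 + (1.4)(2) = 2.80 m/s
Δx = v₀t + ½at² = 0·2 + 0.5·1.4·2² = 2.80 m

Phase 2 (decelerating): v₀ = 2.80 m/s, a = -1.1 m/s².
v² = v₀² + 2aΔx = 2.80² + 2·-1.1·3 = 1.24 → v = 1.11 m/s
t = (v − v₀)/a = (1.11 − 2.80)/-1.1 = 1.53 s

Phase 3 (accelerating): v₀ = 1.11 m/s, a = 3 m/s².
v = v₀ + at → t = (37 − 1.11) / 3 = 12.0 s
v² = v₀² + 2aΔx → Δx = (37² − 1.11²)/(2·3) = 228 m
Total distance = 2.80 + 3.00 + 228 = 234 m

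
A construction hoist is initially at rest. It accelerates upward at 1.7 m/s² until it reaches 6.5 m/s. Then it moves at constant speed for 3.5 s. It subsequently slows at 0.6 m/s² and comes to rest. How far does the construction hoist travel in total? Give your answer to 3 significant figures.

70.4 m

Phase 1 (accelerating): v₀ = 0 m/s, a = 1.7 m/s².
v = v₀ + at → t = (6.5 − 0) / 1.7 = 3.82 s
v² = v₀² + 2aΔx → Δx = (6.5² − 0²)/(2·1.7) = 12.4 m

Phase 2 (constant speed): v₀ = 6.50 m/s, a = 0 m/s².
v = v₀ + at = 6.50 + (0)(3.5) = 6.50 m/s
Δx = v₀t + ½at² = 6.50·3.5 + 0.5·0·3.5² = 22.8 m

Phase 3 (decelerating): v₀ = 6.50 m/s, a = -0.6 m/s².
v = v₀ + at → t = (0 − 6.50) / -0.6 = 10.8 s
v² = v₀² + 2aΔx → Δx = (0² − 6.50²)/(2·-0.6) = 35.2 m
Total distance = 12.4 + 22.8 + 35.2 = 70.4 m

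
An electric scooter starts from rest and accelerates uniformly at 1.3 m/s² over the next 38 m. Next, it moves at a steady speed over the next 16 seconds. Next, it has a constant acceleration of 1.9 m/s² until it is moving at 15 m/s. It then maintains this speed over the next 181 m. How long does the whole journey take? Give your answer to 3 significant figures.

38.4 s

Phase 1 (accelerating): v₀ = 0 m/s, a = 1.3 m/s².
v² = v₀² + 2aΔx = 0² + 2·1.3·38 = 98.8 → v = 9.94 m/s
t = (v − v₀)/a = (9.94 − 0)/1.3 = 7.65 s

Phase 2 (constant speed): v₀ = 9.94 m/s, a = 0 m/s².
v = v₀ + at = 9.94 + (0)(16) = 9.94 m/s
Δx = v₀t + ½at² = 9.94·16 + 0.5·0·16² = 159 m

Phase 3 (accelerating): v₀ = 9.94 m/s, a = 1.9 m/s².
v = v₀ + at → t = (15 − 9.94) / 1.9 = 2.66 s
v² = v₀² + 2aΔx → Δx = (15² − 9.94²)/(2·1.9) = 33.2 m

Phase 4 (constant speed): v₀ = 15.0 m/s, a = 0 m/s².
Constant speed: t = d/v = 181/15.0 = 12.1 s
Total time = 7.65 + 16.0 + 2.66 + 12.1 = 38.4 s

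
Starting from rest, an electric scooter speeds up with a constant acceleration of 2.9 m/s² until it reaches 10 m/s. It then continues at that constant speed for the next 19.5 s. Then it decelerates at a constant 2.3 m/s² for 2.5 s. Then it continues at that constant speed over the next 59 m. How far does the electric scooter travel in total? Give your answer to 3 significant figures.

Phase 1 (accelerating): v₀ = 0 m/s, a = 2.9 m/s².
v = v₀ + at → t = (10 − 0) / 2.9 = 3.45 s
v² = v₀² + 2aΔx → Δx = (10² − 0²)/(2·2.9) = 17.2 m

Phase 2 (constant speed): v₀ = 10.0 m/s, a = 0 m/s².
v = v₀ + at = 10.0 + (0)(19.5) = 10.0 m/s
Δx = v₀t + ½at² = 10.0·19.5 + 0.5·0·19.5² = 195 m

Phase 3 (decelerating): v₀ = 10.0 m/s, a = -2.3 m/s².
v = v₀ + at = 10.0 + (-2.3)(2.5) = 4.25 m/s
Δx = v₀t + ½at² = 10.0·2.5 + 0.5·-2.3·2.5² = 17.8 m

Phase 4 (constant speed): v₀ = 4.25 m/s, a = 0 m/s².
Constant speed: t = d/v = 59/4.25 = 13.9 s
Total distance = 17.2 + 195 + 17.8 + 59.0 = 289 m

289 m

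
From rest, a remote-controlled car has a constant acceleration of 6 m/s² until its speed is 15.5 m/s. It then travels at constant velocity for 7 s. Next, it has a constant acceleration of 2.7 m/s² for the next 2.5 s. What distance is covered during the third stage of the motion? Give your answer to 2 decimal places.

Phase 1 (accelerating): v₀ = 0 m/s, a = 6 m/s².
v = v₀ + at → t = (15.5 − 0) / 6 = 2.58 s
v² = v₀² + 2aΔx → Δx = (15.5² − 0²)/(2·6) = 20.0 m

Phase 2 (constant speed): v₀ = 15.5 m/s, a = 0 m/s².
v = v₀ + at = 15.5 + (0)(7) = 15.5 m/s
Δx = v₀t + ½at² = 15.5·7 + 0.5·0·7² = 108 m

Phase 3 (accelerating): v₀ = 15.5 m/s, a = 2.7 m/s².
v = v₀ + at = 15.5 + (2.7)(2.5) = 22.2 m/s
Δx = v₀t + ½at² = 15.5·2.5 + 0.5·2.7·2.5² = 47.2 m
Distance in phase 3 = 47.2 m

47.19 m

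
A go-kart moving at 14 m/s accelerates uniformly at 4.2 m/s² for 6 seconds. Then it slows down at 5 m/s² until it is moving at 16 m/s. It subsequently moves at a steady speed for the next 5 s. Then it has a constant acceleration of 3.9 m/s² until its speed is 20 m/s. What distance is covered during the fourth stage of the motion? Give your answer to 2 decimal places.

18.46 m

Phase 1 (accelerating): v₀ = 14.0 m/s, a = 4.2 m/s².
v = v₀ + at = 14.0 + (4.2)(6) = 39.2 m/s
Δx = v₀t + ½at² = 14.0·6 + 0.5·4.2·6² = 160 m

Phase 2 (decelerating): v₀ = 39.2 m/s, a = -5 m/s².
v = v₀ + at → t = (16 − 39.2) / -5 = 4.64 s
v² = v₀² + 2aΔx → Δx = (16² − 39.2²)/(2·-5) = 128 m

Phase 3 (constant speed): v₀ = 16.0 m/s, a = 0 m/s².
v = v₀ + at = 16.0 + (0)(5) = 16.0 m/s
Δx = v₀t + ½at² = 16.0·5 + 0.5·0·5² = 80.0 m

Phase 4 (accelerating): v₀ = 16.0 m/s, a = 3.9 m/s².
v = v₀ + at → t = (20 − 16.0) / 3.9 = 1.03 s
v² = v₀² + 2aΔx → Δx = (20² − 16.0²)/(2·3.9) = 18.5 m
Distance in phase 4 = 18.5 m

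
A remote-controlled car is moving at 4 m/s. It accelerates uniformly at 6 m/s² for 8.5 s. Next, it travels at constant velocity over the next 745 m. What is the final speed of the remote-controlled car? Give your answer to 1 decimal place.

55.0 m/s

Phase 1 (accelerating): v₀ = 4.00 m/s, a = 6 m/s².
v = v₀ + at = 4.00 + (6)(8.5) = 55.0 m/s
Δx = v₀t + ½at² = 4.00·8.5 + 0.5·6·8.5² = 251 m

Phase 2 (constant speed): v₀ = 55.0 m/s, a = 0 m/s².
Constant speed: t = d/v = 745/55.0 = 13.5 s
Final speed = 55.0 m/s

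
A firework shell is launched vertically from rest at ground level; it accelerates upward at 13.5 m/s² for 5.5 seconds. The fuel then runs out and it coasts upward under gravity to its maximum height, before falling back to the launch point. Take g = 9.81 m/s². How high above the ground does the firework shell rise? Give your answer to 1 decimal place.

485.2 m

Phase 1 (powered ascent): v₀ = 0 m/s, a = 13.5 m/s².
v = v₀ + at = 0 + (13.5)(5.5) = 74.2 m/s
Δx = v₀t + ½at² = 0·5.5 + 0.5·13.5·5.5² = 204 m

Phase 2 (coasting upward): v₀ = 74.2 m/s, a = -9.81 m/s².
v = v₀ + at → t = (0 − 74.2) / -9.81 = 7.57 s
v² = v₀² + 2aΔx → Δx = (0² − 74.2²)/(2·-9.81) = 281 m
Maximum height = 204 + 281 = 485 m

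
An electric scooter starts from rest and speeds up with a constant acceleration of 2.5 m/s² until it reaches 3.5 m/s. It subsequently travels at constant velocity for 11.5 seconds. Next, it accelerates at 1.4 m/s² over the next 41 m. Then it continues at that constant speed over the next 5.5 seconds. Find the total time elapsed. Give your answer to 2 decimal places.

Phase 1 (accelerating): v₀ = 0 m/s, a = 2.5 m/s².
v = v₀ + at → t = (3.5 − 0) / 2.5 = 1.40 s
v² = v₀² + 2aΔx → Δx = (3.5² − 0²)/(2·2.5) = 2.45 m

Phase 2 (constant speed): v₀ = 3.50 m/s, a = 0 m/s².
v = v₀ + at = 3.50 + (0)(11.5) = 3.50 m/s
Δx = v₀t + ½at² = 3.50·11.5 + 0.5·0·11.5² = 40.2 m

Phase 3 (accelerating): v₀ = 3.50 m/s, a = 1.4 m/s².
v² = v₀² + 2aΔx = 3.50² + 2·1.4·41 = 127 → v = 11.3 m/s
t = (v − v₀)/a = (11.3 − 3.50)/1.4 = 5.55 s

Phase 4 (constant speed): v₀ = 11.3 m/s, a = 0 m/s².
v = v₀ + at = 11.3 + (0)(5.5) = 11.3 m/s
Δx = v₀t + ½at² = 11.3·5.5 + 0.5·0·5.5² = 62.0 m
Total time = 1.40 + 11.5 + 5.55 + 5.50 = 24.0 s

23.95 s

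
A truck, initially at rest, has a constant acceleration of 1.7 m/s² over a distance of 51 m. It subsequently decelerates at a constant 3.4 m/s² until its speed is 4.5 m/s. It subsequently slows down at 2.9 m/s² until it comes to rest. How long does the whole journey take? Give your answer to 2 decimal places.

11.85 s

Phase 1 (accelerating): v₀ = 0 m/s, a = 1.7 m/s².
v² = v₀² + 2aΔx = 0² + 2·1.7·51 = 173 → v = 13.2 m/s
t = (v − v₀)/a = (13.2 − 0)/1.7 = 7.75 s

Phase 2 (decelerating): v₀ = 13.2 m/s, a = -3.4 m/s².
v = v₀ + at → t = (4.5 − 13.2) / -3.4 = 2.55 s
v² = v₀² + 2aΔx → Δx = (4.5² − 13.2²)/(2·-3.4) = 22.5 m

Phase 3 (decelerating): v₀ = 4.50 m/s, a = -2.9 m/s².
v = v₀ + at → t = (0 − 4.50) / -2.9 = 1.55 s
v² = v₀² + 2aΔx → Δx = (0² − 4.50²)/(2·-2.9) = 3.49 m
Total time = 7.75 + 2.55 + 1.55 = 11.8 s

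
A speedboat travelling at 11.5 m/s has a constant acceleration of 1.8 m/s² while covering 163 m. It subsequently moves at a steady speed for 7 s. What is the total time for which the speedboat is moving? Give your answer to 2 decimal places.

Phase 1 (accelerating): v₀ = 11.5 m/s, a = 1.8 m/s².
v² = v₀² + 2aΔx = 11.5² + 2·1.8·163 = 719 → v = 26.8 m/s
t = (v − v₀)/a = (26.8 − 11.5)/1.8 = 8.51 s

Phase 2 (constant speed): v₀ = 26.8 m/s, a = 0 m/s².
v = v₀ + at = 26.8 + (0)(7) = 26.8 m/s
Δx = v₀t + ½at² = 26.8·7 + 0.5·0·7² = 188 m
Total time = 8.51 + 7.00 = 15.5 s

15.51 s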